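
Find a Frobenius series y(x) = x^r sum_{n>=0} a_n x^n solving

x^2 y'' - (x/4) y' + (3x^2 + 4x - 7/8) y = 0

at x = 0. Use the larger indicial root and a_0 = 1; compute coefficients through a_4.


Write in Frobenius form y'' + (p(x)/x) y' + (q(x)/x^2) y = 0:
  p(x) = -1/4,  q(x) = 3x^2 + 4x - 7/8.
Indicial equation: r(r-1) + (-1/4) r + (-7/8) = 0 -> roots r_1 = 7/4, r_2 = -1/2.
Take r = r_1 = 7/4. Let y(x) = x^r sum_{n>=0} a_n x^n with a_0 = 1.
Substitute y = x^r sum a_n x^n and match x^{r+n}. The recurrence is
  D(n) a_n + 4 a_{n-1} + 3 a_{n-2} = 0,  where D(n) = (r+n)(r+n-1) + (-1/4)(r+n) + (-7/8).
  a_n = [-4 a_{n-1} - 3 a_{n-2}] / D(n).
Since the indicial polynomial factors as (r - r_1)(r - r_2), D(n) = (r_1 + n - r_1)(r_1 + n - r_2) = n(n + 9/4).
Evaluating step by step (a_0 = 1):
  n = 1: D(1) = 1(1 + 9/4) = 13/4; numerator = -4(1) = -4; a_1 = (-4)/(13/4) = -16/13
  n = 2: D(2) = 2(2 + 9/4) = 17/2; numerator = -4(-16/13) - 3(1) = 25/13; a_2 = (25/13)/(17/2) = 50/221
  n = 3: D(3) = 3(3 + 9/4) = 63/4; numerator = -4(50/221) - 3(-16/13) = 616/221; a_3 = (616/221)/(63/4) = 352/1989
  n = 4: D(4) = 4(4 + 9/4) = 25; numerator = -4(352/1989) - 3(50/221) = -2758/1989; a_4 = (-2758/1989)/(25) = -2758/49725

r = 7/4; a_0 = 1; a_1 = -16/13; a_2 = 50/221; a_3 = 352/1989; a_4 = -2758/49725


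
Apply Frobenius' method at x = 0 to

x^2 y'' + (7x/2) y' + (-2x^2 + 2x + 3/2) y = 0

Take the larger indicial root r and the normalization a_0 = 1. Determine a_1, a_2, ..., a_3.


Write in Frobenius form y'' + (p(x)/x) y' + (q(x)/x^2) y = 0:
  p(x) = 7/2,  q(x) = -2x^2 + 2x + 3/2.
Indicial equation: r(r-1) + (7/2) r + (3/2) = 0 -> roots r_1 = -1, r_2 = -3/2.
Take r = r_1 = -1. Let y(x) = x^r sum_{n>=0} a_n x^n with a_0 = 1.
Substitute y = x^r sum a_n x^n and match x^{r+n}. The recurrence is
  D(n) a_n + 2 a_{n-1} - 2 a_{n-2} = 0,  where D(n) = (r+n)(r+n-1) + (7/2)(r+n) + (3/2).
  a_n = [-2 a_{n-1} + 2 a_{n-2}] / D(n).
Since the indicial polynomial factors as (r - r_1)(r - r_2), D(n) = (r_1 + n - r_1)(r_1 + n - r_2) = n(n + 1/2).
Evaluating step by step (a_0 = 1):
  n = 1: D(1) = 1(1 + 1/2) = 3/2; numerator = -2(1) = -2; a_1 = (-2)/(3/2) = -4/3
  n = 2: D(2) = 2(2 + 1/2) = 5; numerator = -2(-4/3) + 2(1) = 14/3; a_2 = (14/3)/(5) = 14/15
  n = 3: D(3) = 3(3 + 1/2) = 21/2; numerator = -2(14/15) + 2(-4/3) = -68/15; a_3 = (-68/15)/(21/2) = -136/315

r = -1; a_0 = 1; a_1 = -4/3; a_2 = 14/15; a_3 = -136/315


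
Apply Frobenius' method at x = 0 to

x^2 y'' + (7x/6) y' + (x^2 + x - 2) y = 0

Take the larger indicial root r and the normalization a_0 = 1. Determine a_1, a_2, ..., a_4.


Write in Frobenius form y'' + (p(x)/x) y' + (q(x)/x^2) y = 0:
  p(x) = 7/6,  q(x) = x^2 + x - 2.
Indicial equation: r(r-1) + (7/6) r + (-2) = 0 -> roots r_1 = 4/3, r_2 = -3/2.
Take r = r_1 = 4/3. Let y(x) = x^r sum_{n>=0} a_n x^n with a_0 = 1.
Substitute y = x^r sum a_n x^n and match x^{r+n}. The recurrence is
  D(n) a_n + 1 a_{n-1} + 1 a_{n-2} = 0,  where D(n) = (r+n)(r+n-1) + (7/6)(r+n) + (-2).
  a_n = [-1 a_{n-1} - 1 a_{n-2}] / D(n).
Since the indicial polynomial factors as (r - r_1)(r - r_2), D(n) = (r_1 + n - r_1)(r_1 + n - r_2) = n(n + 17/6).
Evaluating step by step (a_0 = 1):
  n = 1: D(1) = 1(1 + 17/6) = 23/6; numerator = -1(1) = -1; a_1 = (-1)/(23/6) = -6/23
  n = 2: D(2) = 2(2 + 17/6) = 29/3; numerator = -1(-6/23) - 1(1) = -17/23; a_2 = (-17/23)/(29/3) = -51/667
  n = 3: D(3) = 3(3 + 17/6) = 35/2; numerator = -1(-51/667) - 1(-6/23) = 225/667; a_3 = (225/667)/(35/2) = 90/4669
  n = 4: D(4) = 4(4 + 17/6) = 82/3; numerator = -1(90/4669) - 1(-51/667) = 267/4669; a_4 = (267/4669)/(82/3) = 801/382858

r = 4/3; a_0 = 1; a_1 = -6/23; a_2 = -51/667; a_3 = 90/4669; a_4 = 801/382858


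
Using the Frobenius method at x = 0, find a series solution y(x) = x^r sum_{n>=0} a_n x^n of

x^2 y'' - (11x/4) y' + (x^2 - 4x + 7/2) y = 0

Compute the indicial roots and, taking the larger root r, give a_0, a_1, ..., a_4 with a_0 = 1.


Write in Frobenius form y'' + (p(x)/x) y' + (q(x)/x^2) y = 0:
  p(x) = -11/4,  q(x) = x^2 - 4x + 7/2.
Indicial equation: r(r-1) + (-11/4) r + (7/2) = 0 -> roots r_1 = 2, r_2 = 7/4.
Take r = r_1 = 2. Let y(x) = x^r sum_{n>=0} a_n x^n with a_0 = 1.
Substitute y = x^r sum a_n x^n and match x^{r+n}. The recurrence is
  D(n) a_n - 4 a_{n-1} + 1 a_{n-2} = 0,  where D(n) = (r+n)(r+n-1) + (-11/4)(r+n) + (7/2).
  a_n = [4 a_{n-1} - 1 a_{n-2}] / D(n).
Since the indicial polynomial factors as (r - r_1)(r - r_2), D(n) = (r_1 + n - r_1)(r_1 + n - r_2) = n(n + 1/4).
Evaluating step by step (a_0 = 1):
  n = 1: D(1) = 1(1 + 1/4) = 5/4; numerator = 4(1) = 4; a_1 = (4)/(5/4) = 16/5
  n = 2: D(2) = 2(2 + 1/4) = 9/2; numerator = 4(16/5) - 1(1) = 59/5; a_2 = (59/5)/(9/2) = 118/45
  n = 3: D(3) = 3(3 + 1/4) = 39/4; numerator = 4(118/45) - 1(16/5) = 328/45; a_3 = (328/45)/(39/4) = 1312/1755
  n = 4: D(4) = 4(4 + 1/4) = 17; numerator = 4(1312/1755) - 1(118/45) = 646/1755; a_4 = (646/1755)/(17) = 38/1755

r = 2; a_0 = 1; a_1 = 16/5; a_2 = 118/45; a_3 = 1312/1755; a_4 = 38/1755


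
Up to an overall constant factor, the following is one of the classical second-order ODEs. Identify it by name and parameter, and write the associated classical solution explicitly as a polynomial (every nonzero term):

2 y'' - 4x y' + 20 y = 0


All three coefficients share the factor 2; dividing through by 2 gives  y'' - 2x y' + 10 y = 0.
This matches the Hermite equation y'' - 2x y' + 2n y = 0 with 2n = 10, so n = 5; the polynomial solution is H_5(x).
With y = sum_k a_k x^k, matching x^k gives (k+2)(k+1) a_{k+2} = 2(k - n) a_k = 2(k - 5) a_k. The right side vanishes at k = 5, so the series with the parity of 5 terminates at degree 5.
Standard normalization: leading coefficient of H_n is 2^n, so a_5 = 2^5 = 32. Work downward with a_k = (k+1)(k+2) a_{k+2} / (2(k - n)):
  a_3 = (4)(5)(32) / (2(3 - 5)) = 640/(-4) = -160
  a_1 = (2)(3)(-160) / (2(1 - 5)) = -960/(-8) = 120
Hence H_5(x) = 32 x^5 - 160 x^3 + 120 x.

H_5(x); series = 32 x^5 - 160 x^3 + 120 x


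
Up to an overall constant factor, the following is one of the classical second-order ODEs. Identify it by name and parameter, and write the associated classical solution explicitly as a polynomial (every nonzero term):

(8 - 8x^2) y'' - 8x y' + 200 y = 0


All three coefficients share the factor 8; dividing through by 8 gives  (1 - x^2) y'' - x y' + 25 y = 0.
This matches the Chebyshev equation (1 - x^2) y'' - x y' + n^2 y = 0 (note the -x y' term, not -2x y') with n^2 = 25, so n = 5; the polynomial solution is T_5(x).
With y = sum_k a_k x^k, matching x^k gives (k+2)(k+1) a_{k+2} = (k^2 - n^2) a_k = (k - 5)(k + 5) a_k. The right side vanishes at k = 5, so the series with the parity of 5 terminates at degree 5.
Standard normalization: leading coefficient of T_n is 2^(n-1), so a_5 = 2^4 = 16. Work downward with a_k = (k+1)(k+2) a_{k+2} / ((k - 5)(k + 5)):
  a_3 = (4)(5)(16) / ((3 - 5)(3 + 5)) = 320/(-16) = -20
  a_1 = (2)(3)(-20) / ((1 - 5)(1 + 5)) = -120/(-24) = 5
Hence T_5(x) = 16 x^5 - 20 x^3 + 5 x.

T_5(x); series = 16 x^5 - 20 x^3 + 5 x


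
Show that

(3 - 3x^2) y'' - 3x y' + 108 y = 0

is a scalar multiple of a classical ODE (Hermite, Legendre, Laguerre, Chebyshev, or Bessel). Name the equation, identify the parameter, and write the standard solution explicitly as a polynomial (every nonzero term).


All three coefficients share the factor 3; dividing through by 3 gives  (1 - x^2) y'' - x y' + 36 y = 0.
This matches the Chebyshev equation (1 - x^2) y'' - x y' + n^2 y = 0 (note the -x y' term, not -2x y') with n^2 = 36, so n = 6; the polynomial solution is T_6(x).
With y = sum_k a_k x^k, matching x^k gives (k+2)(k+1) a_{k+2} = (k^2 - n^2) a_k = (k - 6)(k + 6) a_k. The right side vanishes at k = 6, so the series with the parity of 6 terminates at degree 6.
Standard normalization: leading coefficient of T_n is 2^(n-1), so a_6 = 2^5 = 32. Work downward with a_k = (k+1)(k+2) a_{k+2} / ((k - 6)(k + 6)):
  a_4 = (5)(6)(32) / ((4 - 6)(4 + 6)) = 960/(-20) = -48
  a_2 = (3)(4)(-48) / ((2 - 6)(2 + 6)) = -576/(-32) = 18
  a_0 = (1)(2)(18) / ((0 - 6)(0 + 6)) = 36/(-36) = -1
Hence T_6(x) = 32 x^6 - 48 x^4 + 18 x^2 - 1.

T_6(x); series = 32 x^6 - 48 x^4 + 18 x^2 - 1


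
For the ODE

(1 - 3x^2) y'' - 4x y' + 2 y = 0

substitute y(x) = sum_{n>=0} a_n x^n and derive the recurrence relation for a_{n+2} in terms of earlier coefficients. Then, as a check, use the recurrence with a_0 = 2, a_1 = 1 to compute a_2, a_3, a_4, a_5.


Substitute y = sum_n a_n x^n.
(1 - 3 x^2) y'' contributes (n+2)(n+1) a_{n+2} - 3 n(n-1) a_n at x^n.
-4 x y'(x) contributes -4 n a_n at x^n.
2 y(x) contributes 2 a_n at x^n.
Matching x^n: (n+2)(n+1) a_{n+2} + (-3 n(n-1) - 4 n + 2) a_n = 0.
Thus a_{n+2} = (3 n(n-1) + 4 n - 2) / ((n+1)(n+2)) * a_n.

Check with a_0 = 2, a_1 = 1 (apply the recurrence for n = 0, 1, 2, 3): a_0 = 2, a_1 = 1, a_2 = -2, a_3 = 1/3, a_4 = -2, a_5 = 7/15.

a_(n+2) = (3 n(n-1) + 4 n - 2) / ((n+1)(n+2)) * a_n; check: a_0 = 2, a_1 = 1, a_2 = -2, a_3 = 1/3, a_4 = -2, a_5 = 7/15


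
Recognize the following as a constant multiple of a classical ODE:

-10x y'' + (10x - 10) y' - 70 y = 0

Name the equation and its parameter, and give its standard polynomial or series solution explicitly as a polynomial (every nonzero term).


All three coefficients share the factor -10; dividing through by -10 gives  x y'' + (1 - x) y' + 7 y = 0.
This matches the Laguerre equation x y'' + (1 - x) y' + n y = 0 with n = 7; the polynomial solution is L_7(x).
With y = sum_k a_k x^k, matching x^k gives (k+1)k a_{k+1} + (k+1) a_{k+1} - k a_k + n a_k = 0, i.e. (k+1)^2 a_{k+1} = (k - n) a_k = (k - 7) a_k. The right side vanishes at k = 7, so the series terminates at degree 7.
Standard normalization L_n(0) = 1 gives a_0 = 1. Work upward with a_{k+1} = (k - 7) a_k / (k+1)^2:
  a_1 = (0 - 7)(1) / 1^2 = -7/1 = -7
  a_2 = (1 - 7)(-7) / 2^2 = 42/4 = 21/2
  a_3 = (2 - 7)(21/2) / 3^2 = (-105/2)/9 = -35/6
  a_4 = (3 - 7)(-35/6) / 4^2 = (70/3)/16 = 35/24
  a_5 = (4 - 7)(35/24) / 5^2 = (-35/8)/25 = -7/40
  a_6 = (5 - 7)(-7/40) / 6^2 = (7/20)/36 = 7/720
  a_7 = (6 - 7)(7/720) / 7^2 = (-7/720)/49 = -1/5040
Hence L_7(x) = -x^7/5040 + 7 x^6/720 - 7 x^5/40 + 35 x^4/24 - 35 x^3/6 + 21 x^2/2 - 7 x + 1.

L_7(x); series = -x^7/5040 + 7 x^6/720 - 7 x^5/40 + 35 x^4/24 - 35 x^3/6 + 21 x^2/2 - 7 x + 1


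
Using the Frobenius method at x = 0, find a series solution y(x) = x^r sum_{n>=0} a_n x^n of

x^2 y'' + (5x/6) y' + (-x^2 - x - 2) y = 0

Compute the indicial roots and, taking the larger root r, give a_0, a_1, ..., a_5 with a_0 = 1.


Write in Frobenius form y'' + (p(x)/x) y' + (q(x)/x^2) y = 0:
  p(x) = 5/6,  q(x) = -x^2 - x - 2.
Indicial equation: r(r-1) + (5/6) r + (-2) = 0 -> roots r_1 = 3/2, r_2 = -4/3.
Take r = r_1 = 3/2. Let y(x) = x^r sum_{n>=0} a_n x^n with a_0 = 1.
Substitute y = x^r sum a_n x^n and match x^{r+n}. The recurrence is
  D(n) a_n - 1 a_{n-1} - 1 a_{n-2} = 0,  where D(n) = (r+n)(r+n-1) + (5/6)(r+n) + (-2).
  a_n = [1 a_{n-1} + 1 a_{n-2}] / D(n).
Since the indicial polynomial factors as (r - r_1)(r - r_2), D(n) = (r_1 + n - r_1)(r_1 + n - r_2) = n(n + 17/6).
Evaluating step by step (a_0 = 1):
  n = 1: D(1) = 1(1 + 17/6) = 23/6; numerator = 1(1) = 1; a_1 = (1)/(23/6) = 6/23
  n = 2: D(2) = 2(2 + 17/6) = 29/3; numerator = 1(6/23) + 1(1) = 29/23; a_2 = (29/23)/(29/3) = 3/23
  n = 3: D(3) = 3(3 + 17/6) = 35/2; numerator = 1(3/23) + 1(6/23) = 9/23; a_3 = (9/23)/(35/2) = 18/805
  n = 4: D(4) = 4(4 + 17/6) = 82/3; numerator = 1(18/805) + 1(3/23) = 123/805; a_4 = (123/805)/(82/3) = 9/1610
  n = 5: D(5) = 5(5 + 17/6) = 235/6; numerator = 1(9/1610) + 1(18/805) = 9/322; a_5 = (9/322)/(235/6) = 27/37835

r = 3/2; a_0 = 1; a_1 = 6/23; a_2 = 3/23; a_3 = 18/805; a_4 = 9/1610; a_5 = 27/37835


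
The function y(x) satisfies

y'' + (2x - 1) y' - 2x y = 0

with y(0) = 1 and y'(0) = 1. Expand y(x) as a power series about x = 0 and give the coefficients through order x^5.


Ansatz: y(x) = sum_{n>=0} a_n x^n, so y'(x) = sum_{n>=1} n a_n x^(n-1) and y''(x) = sum_{n>=2} n(n-1) a_n x^(n-2).
Substitute into P(x) y'' + Q(x) y' + R(x) y = 0 with P(x) = 1, Q(x) = 2x - 1, R(x) = -2x, and match powers of x.
Initial conditions: a_0 = 1, a_1 = 1.
Setting the coefficient of each power of x to zero and solving order by order (substituting the coefficients already found):
  x^0: 2 a_2 - a_1 = 0  ->  2 a_2 = a_1 = 1  ->  a_2 = 1/2
  x^1: 6 a_3 - 2 a_2 + 2 a_1 - 2 a_0 = 0  ->  6 a_3 = 2 a_2 - 2 a_1 + 2 a_0 = 1  ->  a_3 = 1/6
  x^2: 12 a_4 - 3 a_3 + 4 a_2 - 2 a_1 = 0  ->  12 a_4 = 3 a_3 - 4 a_2 + 2 a_1 = 1/2  ->  a_4 = 1/24
  x^3: 20 a_5 - 4 a_4 + 6 a_3 - 2 a_2 = 0  ->  20 a_5 = 4 a_4 - 6 a_3 + 2 a_2 = 1/6  ->  a_5 = 1/120
Truncated series: y(x) = 1 + x + (1/2) x^2 + (1/6) x^3 + (1/24) x^4 + (1/120) x^5 + O(x^6).

a_0 = 1; a_1 = 1; a_2 = 1/2; a_3 = 1/6; a_4 = 1/24; a_5 = 1/120


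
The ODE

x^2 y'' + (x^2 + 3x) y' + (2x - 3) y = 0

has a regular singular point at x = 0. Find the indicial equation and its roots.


Divide by x^2 to reach normal form y'' + P_1(x) y' + P_2(x) y = 0 with P_1(x) = 1 + 3/x and P_2(x) = 2/x - 3/x^2.
x = 0 is a singular point because the y'-coefficient 1 + 3/x has a pole at x = 0 and the y-coefficient 2/x - 3/x^2 has a pole at x = 0.
It is a regular singular point because x P_1(x) = p(x) = x + 3 and x^2 P_2(x) = q(x) = 2x - 3 are polynomials, hence analytic at x = 0.
p(0) = 3,  q(0) = -3.
Indicial equation: r(r-1) + p(0) r + q(0) = 0, i.e. r^2 + (p(0) - 1) r + q(0) = 0, i.e. r^2 + 2 r - 3 = 0.
Discriminant: (2)^2 - 4(-3) = 16, so r = (-2 ± 4)/2.
Solving: r_1 = 1, r_2 = -3.

indicial: r^2 + 2 r - 3 = 0; roots r_1 = 1, r_2 = -3


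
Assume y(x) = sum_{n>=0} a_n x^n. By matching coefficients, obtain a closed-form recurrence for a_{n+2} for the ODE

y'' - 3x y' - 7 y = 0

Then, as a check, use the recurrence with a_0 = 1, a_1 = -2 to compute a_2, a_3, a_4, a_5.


Substitute y = sum_n a_n x^n.
y''(x) has coefficient (n+2)(n+1) a_{n+2} at x^n;
-3 x y'(x) has coefficient -3 n a_n at x^n (shift);
-7 y(x) has coefficient -7 a_n at x^n.
Matching x^n: (n+2)(n+1) a_{n+2} + (-3n - 7) a_n = 0.
Thus a_{n+2} = (3n + 7) / ((n+1)(n+2)) * a_n.

Check with a_0 = 1, a_1 = -2 (apply the recurrence for n = 0, 1, 2, 3): a_0 = 1, a_1 = -2, a_2 = 7/2, a_3 = -10/3, a_4 = 91/24, a_5 = -8/3.

a_(n+2) = (3n + 7) / ((n+1)(n+2)) * a_n; check: a_0 = 1, a_1 = -2, a_2 = 7/2, a_3 = -10/3, a_4 = 91/24, a_5 = -8/3


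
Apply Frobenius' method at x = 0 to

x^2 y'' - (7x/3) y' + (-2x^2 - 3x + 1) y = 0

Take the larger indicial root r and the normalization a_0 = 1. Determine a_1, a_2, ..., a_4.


Write in Frobenius form y'' + (p(x)/x) y' + (q(x)/x^2) y = 0:
  p(x) = -7/3,  q(x) = -2x^2 - 3x + 1.
Indicial equation: r(r-1) + (-7/3) r + (1) = 0 -> roots r_1 = 3, r_2 = 1/3.
Take r = r_1 = 3. Let y(x) = x^r sum_{n>=0} a_n x^n with a_0 = 1.
Substitute y = x^r sum a_n x^n and match x^{r+n}. The recurrence is
  D(n) a_n - 3 a_{n-1} - 2 a_{n-2} = 0,  where D(n) = (r+n)(r+n-1) + (-7/3)(r+n) + (1).
  a_n = [3 a_{n-1} + 2 a_{n-2}] / D(n).
Since the indicial polynomial factors as (r - r_1)(r - r_2), D(n) = (r_1 + n - r_1)(r_1 + n - r_2) = n(n + 8/3).
Evaluating step by step (a_0 = 1):
  n = 1: D(1) = 1(1 + 8/3) = 11/3; numerator = 3(1) = 3; a_1 = (3)/(11/3) = 9/11
  n = 2: D(2) = 2(2 + 8/3) = 28/3; numerator = 3(9/11) + 2(1) = 49/11; a_2 = (49/11)/(28/3) = 21/44
  n = 3: D(3) = 3(3 + 8/3) = 17; numerator = 3(21/44) + 2(9/11) = 135/44; a_3 = (135/44)/(17) = 135/748
  n = 4: D(4) = 4(4 + 8/3) = 80/3; numerator = 3(135/748) + 2(21/44) = 1119/748; a_4 = (1119/748)/(80/3) = 3357/59840

r = 3; a_0 = 1; a_1 = 9/11; a_2 = 21/44; a_3 = 135/748; a_4 = 3357/59840


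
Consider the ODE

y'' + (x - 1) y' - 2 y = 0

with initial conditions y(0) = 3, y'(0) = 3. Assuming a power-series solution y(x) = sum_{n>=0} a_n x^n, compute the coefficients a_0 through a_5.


Ansatz: y(x) = sum_{n>=0} a_n x^n, so y'(x) = sum_{n>=1} n a_n x^(n-1) and y''(x) = sum_{n>=2} n(n-1) a_n x^(n-2).
Substitute into P(x) y'' + Q(x) y' + R(x) y = 0 with P(x) = 1, Q(x) = x - 1, R(x) = -2, and match powers of x.
Initial conditions: a_0 = 3, a_1 = 3.
Setting the coefficient of each power of x to zero and solving order by order (substituting the coefficients already found):
  x^0: 2 a_2 - a_1 - 2 a_0 = 0  ->  2 a_2 = a_1 + 2 a_0 = 9  ->  a_2 = 9/2
  x^1: 6 a_3 - 2 a_2 - a_1 = 0  ->  6 a_3 = 2 a_2 + a_1 = 12  ->  a_3 = 2
  x^2: 12 a_4 - 3 a_3 = 0  ->  12 a_4 = 3 a_3 = 6  ->  a_4 = 1/2
  x^3: 20 a_5 - 4 a_4 + a_3 = 0  ->  20 a_5 = 4 a_4 - a_3 = 0  ->  a_5 = 0
Truncated series: y(x) = 3 + 3 x + (9/2) x^2 + 2 x^3 + (1/2) x^4 + O(x^6).

a_0 = 3; a_1 = 3; a_2 = 9/2; a_3 = 2; a_4 = 1/2; a_5 = 0


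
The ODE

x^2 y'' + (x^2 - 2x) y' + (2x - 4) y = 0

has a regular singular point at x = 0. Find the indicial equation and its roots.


Divide by x^2 to reach normal form y'' + P_1(x) y' + P_2(x) y = 0 with P_1(x) = 1 - 2/x and P_2(x) = 2/x - 4/x^2.
x = 0 is a singular point because the y'-coefficient 1 - 2/x has a pole at x = 0 and the y-coefficient 2/x - 4/x^2 has a pole at x = 0.
It is a regular singular point because x P_1(x) = p(x) = x - 2 and x^2 P_2(x) = q(x) = 2x - 4 are polynomials, hence analytic at x = 0.
p(0) = -2,  q(0) = -4.
Indicial equation: r(r-1) + p(0) r + q(0) = 0, i.e. r^2 + (p(0) - 1) r + q(0) = 0, i.e. r^2 - 3 r - 4 = 0.
Discriminant: (-3)^2 - 4(-4) = 25, so r = (3 ± 5)/2.
Solving: r_1 = 4, r_2 = -1.

indicial: r^2 - 3 r - 4 = 0; roots r_1 = 4, r_2 = -1


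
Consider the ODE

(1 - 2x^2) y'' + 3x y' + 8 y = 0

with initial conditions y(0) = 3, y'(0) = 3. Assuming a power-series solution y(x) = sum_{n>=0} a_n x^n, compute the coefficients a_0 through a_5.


Ansatz: y(x) = sum_{n>=0} a_n x^n, so y'(x) = sum_{n>=1} n a_n x^(n-1) and y''(x) = sum_{n>=2} n(n-1) a_n x^(n-2).
Substitute into P(x) y'' + Q(x) y' + R(x) y = 0 with P(x) = 1 - 2x^2, Q(x) = 3x, R(x) = 8, and match powers of x.
Initial conditions: a_0 = 3, a_1 = 3.
Setting the coefficient of each power of x to zero and solving order by order (substituting the coefficients already found):
  x^0: 2 a_2 + 8 a_0 = 0  ->  2 a_2 = -8 a_0 = -24  ->  a_2 = -12
  x^1: 6 a_3 + 11 a_1 = 0  ->  6 a_3 = -11 a_1 = -33  ->  a_3 = -11/2
  x^2: 12 a_4 + 10 a_2 = 0  ->  12 a_4 = -10 a_2 = 120  ->  a_4 = 10
  x^3: 20 a_5 + 5 a_3 = 0  ->  20 a_5 = -5 a_3 = 55/2  ->  a_5 = 11/8
Truncated series: y(x) = 3 + 3 x - 12 x^2 - (11/2) x^3 + 10 x^4 + (11/8) x^5 + O(x^6).

a_0 = 3; a_1 = 3; a_2 = -12; a_3 = -11/2; a_4 = 10; a_5 = 11/8


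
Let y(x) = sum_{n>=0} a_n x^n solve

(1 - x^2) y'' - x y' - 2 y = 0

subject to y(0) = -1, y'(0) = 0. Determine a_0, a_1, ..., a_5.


Ansatz: y(x) = sum_{n>=0} a_n x^n, so y'(x) = sum_{n>=1} n a_n x^(n-1) and y''(x) = sum_{n>=2} n(n-1) a_n x^(n-2).
Substitute into P(x) y'' + Q(x) y' + R(x) y = 0 with P(x) = 1 - x^2, Q(x) = -x, R(x) = -2, and match powers of x.
Initial conditions: a_0 = -1, a_1 = 0.
Setting the coefficient of each power of x to zero and solving order by order (substituting the coefficients already found):
  x^0: 2 a_2 - 2 a_0 = 0  ->  2 a_2 = 2 a_0 = -2  ->  a_2 = -1
  x^1: 6 a_3 - 3 a_1 = 0  ->  6 a_3 = 3 a_1 = 0  ->  a_3 = 0
  x^2: 12 a_4 - 6 a_2 = 0  ->  12 a_4 = 6 a_2 = -6  ->  a_4 = -1/2
  x^3: 20 a_5 - 11 a_3 = 0  ->  20 a_5 = 11 a_3 = 0  ->  a_5 = 0
Truncated series: y(x) = -1 - x^2 - (1/2) x^4 + O(x^6).

a_0 = -1; a_1 = 0; a_2 = -1; a_3 = 0; a_4 = -1/2; a_5 = 0


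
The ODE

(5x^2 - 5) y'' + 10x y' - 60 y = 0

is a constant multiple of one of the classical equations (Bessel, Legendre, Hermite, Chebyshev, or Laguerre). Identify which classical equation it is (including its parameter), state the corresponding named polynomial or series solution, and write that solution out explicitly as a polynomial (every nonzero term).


All three coefficients share the factor -5; dividing through by -5 gives  (1 - x^2) y'' - 2x y' + 12 y = 0.
This matches the Legendre equation (1 - x^2) y'' - 2x y' + n(n+1) y = 0 (note the -2x y' term) with n(n+1) = 12, so n = 3; the polynomial solution is P_3(x).
With y = sum_k a_k x^k, matching x^k gives (k+2)(k+1) a_{k+2} = [k(k+1) - n(n+1)] a_k = (k - 3)(k + 4) a_k. The right side vanishes at k = 3, so the series with the parity of 3 terminates at degree 3.
Standard normalization (P_n(1) = 1): leading coefficient (2n)!/(2^n (n!)^2) = 720/(8*36) = 5/2, so a_3 = 5/2. Work downward with a_k = (k+1)(k+2) a_{k+2} / ((k - 3)(k + 4)):
  a_1 = (2)(3)(5/2) / ((1 - 3)(1 + 4)) = 15/(-10) = -3/2
Hence P_3(x) = 5 x^3/2 - 3 x/2.

P_3(x); series = 5 x^3/2 - 3 x/2


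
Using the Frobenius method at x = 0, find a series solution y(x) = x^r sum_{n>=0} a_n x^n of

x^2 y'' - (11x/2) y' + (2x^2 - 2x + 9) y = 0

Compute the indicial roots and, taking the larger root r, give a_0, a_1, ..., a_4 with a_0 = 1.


Write in Frobenius form y'' + (p(x)/x) y' + (q(x)/x^2) y = 0:
  p(x) = -11/2,  q(x) = 2x^2 - 2x + 9.
Indicial equation: r(r-1) + (-11/2) r + (9) = 0 -> roots r_1 = 9/2, r_2 = 2.
Take r = r_1 = 9/2. Let y(x) = x^r sum_{n>=0} a_n x^n with a_0 = 1.
Substitute y = x^r sum a_n x^n and match x^{r+n}. The recurrence is
  D(n) a_n - 2 a_{n-1} + 2 a_{n-2} = 0,  where D(n) = (r+n)(r+n-1) + (-11/2)(r+n) + (9).
  a_n = [2 a_{n-1} - 2 a_{n-2}] / D(n).
Since the indicial polynomial factors as (r - r_1)(r - r_2), D(n) = (r_1 + n - r_1)(r_1 + n - r_2) = n(n + 5/2).
Evaluating step by step (a_0 = 1):
  n = 1: D(1) = 1(1 + 5/2) = 7/2; numerator = 2(1) = 2; a_1 = (2)/(7/2) = 4/7
  n = 2: D(2) = 2(2 + 5/2) = 9; numerator = 2(4/7) - 2(1) = -6/7; a_2 = (-6/7)/(9) = -2/21
  n = 3: D(3) = 3(3 + 5/2) = 33/2; numerator = 2(-2/21) - 2(4/7) = -4/3; a_3 = (-4/3)/(33/2) = -8/99
  n = 4: D(4) = 4(4 + 5/2) = 26; numerator = 2(-8/99) - 2(-2/21) = 20/693; a_4 = (20/693)/(26) = 10/9009

r = 9/2; a_0 = 1; a_1 = 4/7; a_2 = -2/21; a_3 = -8/99; a_4 = 10/9009


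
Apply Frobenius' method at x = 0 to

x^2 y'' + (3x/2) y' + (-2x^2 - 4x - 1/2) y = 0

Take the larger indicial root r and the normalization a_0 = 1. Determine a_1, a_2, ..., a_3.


Write in Frobenius form y'' + (p(x)/x) y' + (q(x)/x^2) y = 0:
  p(x) = 3/2,  q(x) = -2x^2 - 4x - 1/2.
Indicial equation: r(r-1) + (3/2) r + (-1/2) = 0 -> roots r_1 = 1/2, r_2 = -1.
Take r = r_1 = 1/2. Let y(x) = x^r sum_{n>=0} a_n x^n with a_0 = 1.
Substitute y = x^r sum a_n x^n and match x^{r+n}. The recurrence is
  D(n) a_n - 4 a_{n-1} - 2 a_{n-2} = 0,  where D(n) = (r+n)(r+n-1) + (3/2)(r+n) + (-1/2).
  a_n = [4 a_{n-1} + 2 a_{n-2}] / D(n).
Since the indicial polynomial factors as (r - r_1)(r - r_2), D(n) = (r_1 + n - r_1)(r_1 + n - r_2) = n(n + 3/2).
Evaluating step by step (a_0 = 1):
  n = 1: D(1) = 1(1 + 3/2) = 5/2; numerator = 4(1) = 4; a_1 = (4)/(5/2) = 8/5
  n = 2: D(2) = 2(2 + 3/2) = 7; numerator = 4(8/5) + 2(1) = 42/5; a_2 = (42/5)/(7) = 6/5
  n = 3: D(3) = 3(3 + 3/2) = 27/2; numerator = 4(6/5) + 2(8/5) = 8; a_3 = (8)/(27/2) = 16/27

r = 1/2; a_0 = 1; a_1 = 8/5; a_2 = 6/5; a_3 = 16/27


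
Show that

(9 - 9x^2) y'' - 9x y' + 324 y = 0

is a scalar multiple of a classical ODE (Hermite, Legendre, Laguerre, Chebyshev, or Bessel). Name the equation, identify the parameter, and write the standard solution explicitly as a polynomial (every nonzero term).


All three coefficients share the factor 9; dividing through by 9 gives  (1 - x^2) y'' - x y' + 36 y = 0.
This matches the Chebyshev equation (1 - x^2) y'' - x y' + n^2 y = 0 (note the -x y' term, not -2x y') with n^2 = 36, so n = 6; the polynomial solution is T_6(x).
With y = sum_k a_k x^k, matching x^k gives (k+2)(k+1) a_{k+2} = (k^2 - n^2) a_k = (k - 6)(k + 6) a_k. The right side vanishes at k = 6, so the series with the parity of 6 terminates at degree 6.
Standard normalization: leading coefficient of T_n is 2^(n-1), so a_6 = 2^5 = 32. Work downward with a_k = (k+1)(k+2) a_{k+2} / ((k - 6)(k + 6)):
  a_4 = (5)(6)(32) / ((4 - 6)(4 + 6)) = 960/(-20) = -48
  a_2 = (3)(4)(-48) / ((2 - 6)(2 + 6)) = -576/(-32) = 18
  a_0 = (1)(2)(18) / ((0 - 6)(0 + 6)) = 36/(-36) = -1
Hence T_6(x) = 32 x^6 - 48 x^4 + 18 x^2 - 1.

T_6(x); series = 32 x^6 - 48 x^4 + 18 x^2 - 1


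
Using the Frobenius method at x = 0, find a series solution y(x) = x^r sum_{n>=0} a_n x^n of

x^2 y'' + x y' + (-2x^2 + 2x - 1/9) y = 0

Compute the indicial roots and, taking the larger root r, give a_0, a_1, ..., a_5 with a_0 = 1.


Write in Frobenius form y'' + (p(x)/x) y' + (q(x)/x^2) y = 0:
  p(x) = 1,  q(x) = -2x^2 + 2x - 1/9.
Indicial equation: r(r-1) + (1) r + (-1/9) = 0 -> roots r_1 = 1/3, r_2 = -1/3.
Take r = r_1 = 1/3. Let y(x) = x^r sum_{n>=0} a_n x^n with a_0 = 1.
Substitute y = x^r sum a_n x^n and match x^{r+n}. The recurrence is
  D(n) a_n + 2 a_{n-1} - 2 a_{n-2} = 0,  where D(n) = (r+n)(r+n-1) + (1)(r+n) + (-1/9).
  a_n = [-2 a_{n-1} + 2 a_{n-2}] / D(n).
Since the indicial polynomial factors as (r - r_1)(r - r_2), D(n) = (r_1 + n - r_1)(r_1 + n - r_2) = n(n + 2/3).
Evaluating step by step (a_0 = 1):
  n = 1: D(1) = 1(1 + 2/3) = 5/3; numerator = -2(1) = -2; a_1 = (-2)/(5/3) = -6/5
  n = 2: D(2) = 2(2 + 2/3) = 16/3; numerator = -2(-6/5) + 2(1) = 22/5; a_2 = (22/5)/(16/3) = 33/40
  n = 3: D(3) = 3(3 + 2/3) = 11; numerator = -2(33/40) + 2(-6/5) = -81/20; a_3 = (-81/20)/(11) = -81/220
  n = 4: D(4) = 4(4 + 2/3) = 56/3; numerator = -2(-81/220) + 2(33/40) = 105/44; a_4 = (105/44)/(56/3) = 45/352
  n = 5: D(5) = 5(5 + 2/3) = 85/3; numerator = -2(45/352) + 2(-81/220) = -873/880; a_5 = (-873/880)/(85/3) = -2619/74800

r = 1/3; a_0 = 1; a_1 = -6/5; a_2 = 33/40; a_3 = -81/220; a_4 = 45/352; a_5 = -2619/74800


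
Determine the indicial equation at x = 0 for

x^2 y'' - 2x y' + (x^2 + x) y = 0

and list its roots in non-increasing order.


Divide by x^2 to reach normal form y'' + P_1(x) y' + P_2(x) y = 0 with P_1(x) = -2/x and P_2(x) = 1 + 1/x.
x = 0 is a singular point because the y'-coefficient -2/x has a pole at x = 0 and the y-coefficient 1 + 1/x has a pole at x = 0.
It is a regular singular point because x P_1(x) = p(x) = -2 and x^2 P_2(x) = q(x) = x^2 + x are polynomials, hence analytic at x = 0.
p(0) = -2,  q(0) = 0.
Indicial equation: r(r-1) + p(0) r + q(0) = 0, i.e. r^2 + (p(0) - 1) r + q(0) = 0, i.e. r^2 - 3 r = 0.
Discriminant: (-3)^2 - 4(0) = 9, so r = (3 ± 3)/2.
Solving: r_1 = 3, r_2 = 0.

indicial: r^2 - 3 r = 0; roots r_1 = 3, r_2 = 0


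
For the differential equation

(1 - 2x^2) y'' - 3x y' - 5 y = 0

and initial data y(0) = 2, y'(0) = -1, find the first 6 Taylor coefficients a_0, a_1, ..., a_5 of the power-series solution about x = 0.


Ansatz: y(x) = sum_{n>=0} a_n x^n, so y'(x) = sum_{n>=1} n a_n x^(n-1) and y''(x) = sum_{n>=2} n(n-1) a_n x^(n-2).
Substitute into P(x) y'' + Q(x) y' + R(x) y = 0 with P(x) = 1 - 2x^2, Q(x) = -3x, R(x) = -5, and match powers of x.
Initial conditions: a_0 = 2, a_1 = -1.
Setting the coefficient of each power of x to zero and solving order by order (substituting the coefficients already found):
  x^0: 2 a_2 - 5 a_0 = 0  ->  2 a_2 = 5 a_0 = 10  ->  a_2 = 5
  x^1: 6 a_3 - 8 a_1 = 0  ->  6 a_3 = 8 a_1 = -8  ->  a_3 = -4/3
  x^2: 12 a_4 - 15 a_2 = 0  ->  12 a_4 = 15 a_2 = 75  ->  a_4 = 25/4
  x^3: 20 a_5 - 26 a_3 = 0  ->  20 a_5 = 26 a_3 = -104/3  ->  a_5 = -26/15
Truncated series: y(x) = 2 - x + 5 x^2 - (4/3) x^3 + (25/4) x^4 - (26/15) x^5 + O(x^6).

a_0 = 2; a_1 = -1; a_2 = 5; a_3 = -4/3; a_4 = 25/4; a_5 = -26/15


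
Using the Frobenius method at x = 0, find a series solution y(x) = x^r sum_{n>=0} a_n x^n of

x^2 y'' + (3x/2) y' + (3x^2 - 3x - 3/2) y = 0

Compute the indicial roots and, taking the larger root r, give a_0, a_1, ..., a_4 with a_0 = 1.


Write in Frobenius form y'' + (p(x)/x) y' + (q(x)/x^2) y = 0:
  p(x) = 3/2,  q(x) = 3x^2 - 3x - 3/2.
Indicial equation: r(r-1) + (3/2) r + (-3/2) = 0 -> roots r_1 = 1, r_2 = -3/2.
Take r = r_1 = 1. Let y(x) = x^r sum_{n>=0} a_n x^n with a_0 = 1.
Substitute y = x^r sum a_n x^n and match x^{r+n}. The recurrence is
  D(n) a_n - 3 a_{n-1} + 3 a_{n-2} = 0,  where D(n) = (r+n)(r+n-1) + (3/2)(r+n) + (-3/2).
  a_n = [3 a_{n-1} - 3 a_{n-2}] / D(n).
Since the indicial polynomial factors as (r - r_1)(r - r_2), D(n) = (r_1 + n - r_1)(r_1 + n - r_2) = n(n + 5/2).
Evaluating step by step (a_0 = 1):
  n = 1: D(1) = 1(1 + 5/2) = 7/2; numerator = 3(1) = 3; a_1 = (3)/(7/2) = 6/7
  n = 2: D(2) = 2(2 + 5/2) = 9; numerator = 3(6/7) - 3(1) = -3/7; a_2 = (-3/7)/(9) = -1/21
  n = 3: D(3) = 3(3 + 5/2) = 33/2; numerator = 3(-1/21) - 3(6/7) = -19/7; a_3 = (-19/7)/(33/2) = -38/231
  n = 4: D(4) = 4(4 + 5/2) = 26; numerator = 3(-38/231) - 3(-1/21) = -27/77; a_4 = (-27/77)/(26) = -27/2002

r = 1; a_0 = 1; a_1 = 6/7; a_2 = -1/21; a_3 = -38/231; a_4 = -27/2002


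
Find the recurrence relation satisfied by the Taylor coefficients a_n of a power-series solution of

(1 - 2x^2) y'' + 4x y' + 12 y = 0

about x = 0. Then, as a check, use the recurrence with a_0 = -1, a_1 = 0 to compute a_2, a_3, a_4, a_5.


Substitute y = sum_n a_n x^n.
(1 - 2 x^2) y'' contributes (n+2)(n+1) a_{n+2} - 2 n(n-1) a_n at x^n.
4 x y'(x) contributes 4 n a_n at x^n.
12 y(x) contributes 12 a_n at x^n.
Matching x^n: (n+2)(n+1) a_{n+2} + (-2 n(n-1) + 4 n + 12) a_n = 0.
Thus a_{n+2} = (2 n(n-1) - 4 n - 12) / ((n+1)(n+2)) * a_n.

Check with a_0 = -1, a_1 = 0 (apply the recurrence for n = 0, 1, 2, 3): a_0 = -1, a_1 = 0, a_2 = 6, a_3 = 0, a_4 = -8, a_5 = 0.

a_(n+2) = (2 n(n-1) - 4 n - 12) / ((n+1)(n+2)) * a_n; check: a_0 = -1, a_1 = 0, a_2 = 6, a_3 = 0, a_4 = -8, a_5 = 0


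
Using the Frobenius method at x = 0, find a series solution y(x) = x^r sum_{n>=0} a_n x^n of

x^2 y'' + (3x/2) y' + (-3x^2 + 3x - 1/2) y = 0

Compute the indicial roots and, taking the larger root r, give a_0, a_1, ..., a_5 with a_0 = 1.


Write in Frobenius form y'' + (p(x)/x) y' + (q(x)/x^2) y = 0:
  p(x) = 3/2,  q(x) = -3x^2 + 3x - 1/2.
Indicial equation: r(r-1) + (3/2) r + (-1/2) = 0 -> roots r_1 = 1/2, r_2 = -1.
Take r = r_1 = 1/2. Let y(x) = x^r sum_{n>=0} a_n x^n with a_0 = 1.
Substitute y = x^r sum a_n x^n and match x^{r+n}. The recurrence is
  D(n) a_n + 3 a_{n-1} - 3 a_{n-2} = 0,  where D(n) = (r+n)(r+n-1) + (3/2)(r+n) + (-1/2).
  a_n = [-3 a_{n-1} + 3 a_{n-2}] / D(n).
Since the indicial polynomial factors as (r - r_1)(r - r_2), D(n) = (r_1 + n - r_1)(r_1 + n - r_2) = n(n + 3/2).
Evaluating step by step (a_0 = 1):
  n = 1: D(1) = 1(1 + 3/2) = 5/2; numerator = -3(1) = -3; a_1 = (-3)/(5/2) = -6/5
  n = 2: D(2) = 2(2 + 3/2) = 7; numerator = -3(-6/5) + 3(1) = 33/5; a_2 = (33/5)/(7) = 33/35
  n = 3: D(3) = 3(3 + 3/2) = 27/2; numerator = -3(33/35) + 3(-6/5) = -45/7; a_3 = (-45/7)/(27/2) = -10/21
  n = 4: D(4) = 4(4 + 3/2) = 22; numerator = -3(-10/21) + 3(33/35) = 149/35; a_4 = (149/35)/(22) = 149/770
  n = 5: D(5) = 5(5 + 3/2) = 65/2; numerator = -3(149/770) + 3(-10/21) = -221/110; a_5 = (-221/110)/(65/2) = -17/275

r = 1/2; a_0 = 1; a_1 = -6/5; a_2 = 33/35; a_3 = -10/21; a_4 = 149/770; a_5 = -17/275


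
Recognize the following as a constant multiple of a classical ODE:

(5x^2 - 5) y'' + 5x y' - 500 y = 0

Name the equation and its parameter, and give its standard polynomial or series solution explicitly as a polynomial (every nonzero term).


All three coefficients share the factor -5; dividing through by -5 gives  (1 - x^2) y'' - x y' + 100 y = 0.
This matches the Chebyshev equation (1 - x^2) y'' - x y' + n^2 y = 0 (note the -x y' term, not -2x y') with n^2 = 100, so n = 10; the polynomial solution is T_10(x).
With y = sum_k a_k x^k, matching x^k gives (k+2)(k+1) a_{k+2} = (k^2 - n^2) a_k = (k - 10)(k + 10) a_k. The right side vanishes at k = 10, so the series with the parity of 10 terminates at degree 10.
Standard normalization: leading coefficient of T_n is 2^(n-1), so a_10 = 2^9 = 512. Work downward with a_k = (k+1)(k+2) a_{k+2} / ((k - 10)(k + 10)):
  a_8 = (9)(10)(512) / ((8 - 10)(8 + 10)) = 46080/(-36) = -1280
  a_6 = (7)(8)(-1280) / ((6 - 10)(6 + 10)) = -71680/(-64) = 1120
  a_4 = (5)(6)(1120) / ((4 - 10)(4 + 10)) = 33600/(-84) = -400
  a_2 = (3)(4)(-400) / ((2 - 10)(2 + 10)) = -4800/(-96) = 50
  a_0 = (1)(2)(50) / ((0 - 10)(0 + 10)) = 100/(-100) = -1
Hence T_10(x) = 512 x^10 - 1280 x^8 + 1120 x^6 - 400 x^4 + 50 x^2 - 1.

T_10(x); series = 512 x^10 - 1280 x^8 + 1120 x^6 - 400 x^4 + 50 x^2 - 1


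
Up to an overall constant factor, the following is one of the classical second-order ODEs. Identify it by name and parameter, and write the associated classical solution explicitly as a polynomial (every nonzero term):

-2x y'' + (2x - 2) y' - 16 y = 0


All three coefficients share the factor -2; dividing through by -2 gives  x y'' + (1 - x) y' + 8 y = 0.
This matches the Laguerre equation x y'' + (1 - x) y' + n y = 0 with n = 8; the polynomial solution is L_8(x).
With y = sum_k a_k x^k, matching x^k gives (k+1)k a_{k+1} + (k+1) a_{k+1} - k a_k + n a_k = 0, i.e. (k+1)^2 a_{k+1} = (k - n) a_k = (k - 8) a_k. The right side vanishes at k = 8, so the series terminates at degree 8.
Standard normalization L_n(0) = 1 gives a_0 = 1. Work upward with a_{k+1} = (k - 8) a_k / (k+1)^2:
  a_1 = (0 - 8)(1) / 1^2 = -8/1 = -8
  a_2 = (1 - 8)(-8) / 2^2 = 56/4 = 14
  a_3 = (2 - 8)(14) / 3^2 = -84/9 = -28/3
  a_4 = (3 - 8)(-28/3) / 4^2 = (140/3)/16 = 35/12
  a_5 = (4 - 8)(35/12) / 5^2 = (-35/3)/25 = -7/15
  a_6 = (5 - 8)(-7/15) / 6^2 = (7/5)/36 = 7/180
  a_7 = (6 - 8)(7/180) / 7^2 = (-7/90)/49 = -1/630
  a_8 = (7 - 8)(-1/630) / 8^2 = (1/630)/64 = 1/40320
Hence L_8(x) = x^8/40320 - x^7/630 + 7 x^6/180 - 7 x^5/15 + 35 x^4/12 - 28 x^3/3 + 14 x^2 - 8 x + 1.

L_8(x); series = x^8/40320 - x^7/630 + 7 x^6/180 - 7 x^5/15 + 35 x^4/12 - 28 x^3/3 + 14 x^2 - 8 x + 1


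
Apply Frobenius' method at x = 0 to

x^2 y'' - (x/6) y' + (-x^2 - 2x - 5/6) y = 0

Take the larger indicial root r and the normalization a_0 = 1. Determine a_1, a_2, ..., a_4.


Write in Frobenius form y'' + (p(x)/x) y' + (q(x)/x^2) y = 0:
  p(x) = -1/6,  q(x) = -x^2 - 2x - 5/6.
Indicial equation: r(r-1) + (-1/6) r + (-5/6) = 0 -> roots r_1 = 5/3, r_2 = -1/2.
Take r = r_1 = 5/3. Let y(x) = x^r sum_{n>=0} a_n x^n with a_0 = 1.
Substitute y = x^r sum a_n x^n and match x^{r+n}. The recurrence is
  D(n) a_n - 2 a_{n-1} - 1 a_{n-2} = 0,  where D(n) = (r+n)(r+n-1) + (-1/6)(r+n) + (-5/6).
  a_n = [2 a_{n-1} + 1 a_{n-2}] / D(n).
Since the indicial polynomial factors as (r - r_1)(r - r_2), D(n) = (r_1 + n - r_1)(r_1 + n - r_2) = n(n + 13/6).
Evaluating step by step (a_0 = 1):
  n = 1: D(1) = 1(1 + 13/6) = 19/6; numerator = 2(1) = 2; a_1 = (2)/(19/6) = 12/19
  n = 2: D(2) = 2(2 + 13/6) = 25/3; numerator = 2(12/19) + 1(1) = 43/19; a_2 = (43/19)/(25/3) = 129/475
  n = 3: D(3) = 3(3 + 13/6) = 31/2; numerator = 2(129/475) + 1(12/19) = 558/475; a_3 = (558/475)/(31/2) = 36/475
  n = 4: D(4) = 4(4 + 13/6) = 74/3; numerator = 2(36/475) + 1(129/475) = 201/475; a_4 = (201/475)/(74/3) = 603/35150

r = 5/3; a_0 = 1; a_1 = 12/19; a_2 = 129/475; a_3 = 36/475; a_4 = 603/35150


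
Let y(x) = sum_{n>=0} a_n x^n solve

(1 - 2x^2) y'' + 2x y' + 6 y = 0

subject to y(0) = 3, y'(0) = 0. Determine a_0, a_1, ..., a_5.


Ansatz: y(x) = sum_{n>=0} a_n x^n, so y'(x) = sum_{n>=1} n a_n x^(n-1) and y''(x) = sum_{n>=2} n(n-1) a_n x^(n-2).
Substitute into P(x) y'' + Q(x) y' + R(x) y = 0 with P(x) = 1 - 2x^2, Q(x) = 2x, R(x) = 6, and match powers of x.
Initial conditions: a_0 = 3, a_1 = 0.
Setting the coefficient of each power of x to zero and solving order by order (substituting the coefficients already found):
  x^0: 2 a_2 + 6 a_0 = 0  ->  2 a_2 = -6 a_0 = -18  ->  a_2 = -9
  x^1: 6 a_3 + 8 a_1 = 0  ->  6 a_3 = -8 a_1 = 0  ->  a_3 = 0
  x^2: 12 a_4 + 6 a_2 = 0  ->  12 a_4 = -6 a_2 = 54  ->  a_4 = 9/2
  x^3: 20 a_5 = 0  ->  a_5 = 0
Truncated series: y(x) = 3 - 9 x^2 + (9/2) x^4 + O(x^6).

a_0 = 3; a_1 = 0; a_2 = -9; a_3 = 0; a_4 = 9/2; a_5 = 0


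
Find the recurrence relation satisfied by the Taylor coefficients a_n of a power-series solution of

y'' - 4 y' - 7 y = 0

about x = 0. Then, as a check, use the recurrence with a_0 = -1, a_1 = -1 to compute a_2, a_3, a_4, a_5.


Substitute y = sum_n a_n x^n.
y''(x) has coefficient (n+2)(n+1) a_{n+2} at x^n;
-4 y'(x) has coefficient -4 (n+1) a_{n+1} at x^n;
-7 y(x) has coefficient -7 a_n at x^n.
Matching x^n: (n+2)(n+1) a_{n+2} - 4 (n+1) a_{n+1} - 7 a_n = 0.
Thus a_{n+2} = [4 (n+1) a_{n+1} + 7 a_n] / ((n+1)(n+2)).

Check with a_0 = -1, a_1 = -1 (apply the recurrence for n = 0, 1, 2, 3): a_0 = -1, a_1 = -1, a_2 = -11/2, a_3 = -17/2, a_4 = -281/24, a_5 = -1481/120.

a_(n+2) = [4 (n+1) a_(n+1) + 7 a_n] / ((n+1)(n+2)); check: a_0 = -1, a_1 = -1, a_2 = -11/2, a_3 = -17/2, a_4 = -281/24, a_5 = -1481/120


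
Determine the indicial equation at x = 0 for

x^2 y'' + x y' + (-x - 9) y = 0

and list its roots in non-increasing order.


Divide by x^2 to reach normal form y'' + P_1(x) y' + P_2(x) y = 0 with P_1(x) = 1/x and P_2(x) = -1/x - 9/x^2.
x = 0 is a singular point because the y'-coefficient 1/x has a pole at x = 0 and the y-coefficient -1/x - 9/x^2 has a pole at x = 0.
It is a regular singular point because x P_1(x) = p(x) = 1 and x^2 P_2(x) = q(x) = -x - 9 are polynomials, hence analytic at x = 0.
p(0) = 1,  q(0) = -9.
Indicial equation: r(r-1) + p(0) r + q(0) = 0, i.e. r^2 + (p(0) - 1) r + q(0) = 0, i.e. r^2 - 9 = 0.
Discriminant: (0)^2 - 4(-9) = 36, so r = (0 ± 6)/2.
Solving: r_1 = 3, r_2 = -3.

indicial: r^2 - 9 = 0; roots r_1 = 3, r_2 = -3


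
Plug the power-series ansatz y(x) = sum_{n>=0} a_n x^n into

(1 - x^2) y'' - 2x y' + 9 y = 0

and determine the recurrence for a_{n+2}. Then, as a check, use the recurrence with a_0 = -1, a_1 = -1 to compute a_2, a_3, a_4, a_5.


Substitute y = sum_n a_n x^n.
(1 - 1 x^2) y'' contributes (n+2)(n+1) a_{n+2} - n(n-1) a_n at x^n.
-2 x y'(x) contributes -2 n a_n at x^n.
9 y(x) contributes 9 a_n at x^n.
Matching x^n: (n+2)(n+1) a_{n+2} + (-n(n-1) - 2 n + 9) a_n = 0.
Thus a_{n+2} = (n(n-1) + 2 n - 9) / ((n+1)(n+2)) * a_n.

Check with a_0 = -1, a_1 = -1 (apply the recurrence for n = 0, 1, 2, 3): a_0 = -1, a_1 = -1, a_2 = 9/2, a_3 = 7/6, a_4 = -9/8, a_5 = 7/40.

a_(n+2) = (n(n-1) + 2 n - 9) / ((n+1)(n+2)) * a_n; check: a_0 = -1, a_1 = -1, a_2 = 9/2, a_3 = 7/6, a_4 = -9/8, a_5 = 7/40


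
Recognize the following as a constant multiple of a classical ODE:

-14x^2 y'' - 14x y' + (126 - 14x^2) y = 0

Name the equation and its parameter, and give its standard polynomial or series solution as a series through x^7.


All three coefficients share the factor -14; dividing through by -14 gives  x^2 y'' + x y' + (x^2 - 9) y = 0.
This matches the Bessel equation x^2 y'' + x y' + (x^2 - nu^2) y = 0 with nu^2 = 9, so nu = 3; the solution bounded at x = 0 is J_3(x).
Frobenius at x = 0: indicial roots ±nu; for r = nu the recurrence k(k + 2nu) c_k = -c_{k-2} gives the standard series J_nu(x) = sum_{k>=0} (-1)^k / (k! (k+nu)!) (x/2)^(2k+nu). Evaluate the first 3 terms:
  k = 0: (-1)^0 / (0! * 3! * 2^3) x^3 = 1/(1*6*8) x^3 = (1/48) x^3
  k = 1: (-1)^1 / (1! * 4! * 2^5) x^5 = -1/(1*24*32) x^5 = (-1/768) x^5
  k = 2: (-1)^2 / (2! * 5! * 2^7) x^7 = 1/(2*120*128) x^7 = (1/30720) x^7
Hence J_3(x) = x^7/30720 - x^5/768 + x^3/48 + ....

J_3(x); series = x^7/30720 - x^5/768 + x^3/48


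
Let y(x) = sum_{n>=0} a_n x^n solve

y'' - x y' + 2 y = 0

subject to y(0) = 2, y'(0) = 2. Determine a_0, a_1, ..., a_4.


Ansatz: y(x) = sum_{n>=0} a_n x^n, so y'(x) = sum_{n>=1} n a_n x^(n-1) and y''(x) = sum_{n>=2} n(n-1) a_n x^(n-2).
Substitute into P(x) y'' + Q(x) y' + R(x) y = 0 with P(x) = 1, Q(x) = -x, R(x) = 2, and match powers of x.
Initial conditions: a_0 = 2, a_1 = 2.
Setting the coefficient of each power of x to zero and solving order by order (substituting the coefficients already found):
  x^0: 2 a_2 + 2 a_0 = 0  ->  2 a_2 = -2 a_0 = -4  ->  a_2 = -2
  x^1: 6 a_3 + a_1 = 0  ->  6 a_3 = -a_1 = -2  ->  a_3 = -1/3
  x^2: 12 a_4 = 0  ->  a_4 = 0
Truncated series: y(x) = 2 + 2 x - 2 x^2 - (1/3) x^3 + O(x^5).

a_0 = 2; a_1 = 2; a_2 = -2; a_3 = -1/3; a_4 = 0


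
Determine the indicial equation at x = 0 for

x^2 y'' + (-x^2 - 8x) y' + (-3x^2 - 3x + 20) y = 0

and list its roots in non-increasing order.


Divide by x^2 to reach normal form y'' + P_1(x) y' + P_2(x) y = 0 with P_1(x) = -1 - 8/x and P_2(x) = -3 - 3/x + 20/x^2.
x = 0 is a singular point because the y'-coefficient -1 - 8/x has a pole at x = 0 and the y-coefficient -3 - 3/x + 20/x^2 has a pole at x = 0.
It is a regular singular point because x P_1(x) = p(x) = -x - 8 and x^2 P_2(x) = q(x) = -3x^2 - 3x + 20 are polynomials, hence analytic at x = 0.
p(0) = -8,  q(0) = 20.
Indicial equation: r(r-1) + p(0) r + q(0) = 0, i.e. r^2 + (p(0) - 1) r + q(0) = 0, i.e. r^2 - 9 r + 20 = 0.
Discriminant: (-9)^2 - 4(20) = 1, so r = (9 ± 1)/2.
Solving: r_1 = 5, r_2 = 4.

indicial: r^2 - 9 r + 20 = 0; roots r_1 = 5, r_2 = 4
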